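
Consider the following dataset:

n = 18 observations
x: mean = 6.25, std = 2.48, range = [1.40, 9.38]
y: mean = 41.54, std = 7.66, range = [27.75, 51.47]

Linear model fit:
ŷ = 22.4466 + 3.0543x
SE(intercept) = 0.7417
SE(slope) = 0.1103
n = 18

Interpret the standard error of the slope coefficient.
SE(β̂₁) = 0.1103 is the estimated standard deviation of the slope estimate across repeated samples; relative to β̂₁ = 3.0543 that is 3.6%, a precise estimate.

SE(β̂₁) = s / √Sxx, where s is the residual standard deviation and Sxx = Σ(x − x̄)². It is the yardstick for how far β̂₁ = 3.0543 could plausibly be from the true slope.

Relative precision:
- SE / |β̂₁| = 0.1103 / 3.0543 = 3.6%
- Rule of thumb (under 20%: precise; 20% to under 50%: moderately precise; 50% or more: imprecise) → precise

Link to interval estimation: a confidence interval for β₁ is β̂₁ ± t* × 0.1103, so SE sets the half-width per unit of t*.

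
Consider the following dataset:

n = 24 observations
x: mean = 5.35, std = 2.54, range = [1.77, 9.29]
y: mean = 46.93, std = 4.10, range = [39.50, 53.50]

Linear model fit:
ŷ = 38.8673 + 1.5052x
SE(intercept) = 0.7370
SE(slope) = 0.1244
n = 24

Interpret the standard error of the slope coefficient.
SE(β̂₁) = 0.1244 is the estimated standard deviation of the slope estimate across repeated samples; relative to β̂₁ = 1.5052 that is 8.3%, a precise estimate.

SE(β̂₁) = s / √Sxx, where s is the residual standard deviation and Sxx = Σ(x − x̄)². It is the yardstick for how far β̂₁ = 1.5052 could plausibly be from the true slope.

Relative precision:
- SE / |β̂₁| = 0.1244 / 1.5052 = 8.3%
- Rule of thumb (under 20%: precise; 20% to under 50%: moderately precise; 50% or more: imprecise) → precise

Link to the t-test: t = β̂₁ / SE(β̂₁) = 1.5052 / 0.1244 = 12.0997, the statistic for H₀: β₁ = 0.

What drives SE(β̂₁): more residual scatter → larger SE; wider spread of x values → smaller SE.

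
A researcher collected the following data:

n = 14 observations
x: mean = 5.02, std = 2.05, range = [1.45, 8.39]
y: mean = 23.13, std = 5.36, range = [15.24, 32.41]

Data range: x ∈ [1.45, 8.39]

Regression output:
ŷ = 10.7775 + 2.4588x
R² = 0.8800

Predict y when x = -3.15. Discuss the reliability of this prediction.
The equation gives ŷ = 3.0323; however x = -3.15 is 4.60 units below the observed range, so this extrapolated value should not be trusted.

Prediction calculation:
ŷ = 10.7775 + 2.4588 × (-3.15)
ŷ = 3.0323

Reliability:
- Data range: x ∈ [1.45, 8.39]
- Prediction point: x = -3.15 is 4.60 units below the observed range → this is EXTRAPOLATION, not interpolation

Why that matters here:
- R² describes fit only over the sampled x values; it says nothing about behaviour beyond them
- The linear relationship may not hold outside the observed range
- The standard error of prediction grows with (x − x̄)², and x = -3.15 is far from x̄ = 5.02

A defensible statement: 'if the linear trend continued to x = -3.15, y would be about 3.0323' — the premise is untested.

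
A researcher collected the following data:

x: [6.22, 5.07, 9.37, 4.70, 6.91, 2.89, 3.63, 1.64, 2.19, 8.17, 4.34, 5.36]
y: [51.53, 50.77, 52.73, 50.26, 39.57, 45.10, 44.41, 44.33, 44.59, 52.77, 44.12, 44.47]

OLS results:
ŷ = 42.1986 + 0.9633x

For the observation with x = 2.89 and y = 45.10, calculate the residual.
Residual = 0.1175

The residual is the difference between the actual value and the predicted value:

Residual = y - ŷ

Step 1: Calculate predicted value
ŷ = 42.1986 + 0.9633 × 2.89
ŷ = 44.9825

Step 2: Calculate residual
Residual = 45.10 - 44.9825
Residual = 0.1175

The residual is positive, so the observed y = 45.10 sits above the regression line (the line underestimates it by 0.1175).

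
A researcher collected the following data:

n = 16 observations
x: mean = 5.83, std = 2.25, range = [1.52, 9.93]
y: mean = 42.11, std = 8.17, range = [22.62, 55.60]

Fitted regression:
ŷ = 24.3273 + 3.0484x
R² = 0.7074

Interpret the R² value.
About 70.74% of the variability in y is accounted for by the regression on x (R² = 0.7074) — a strong linear fit.

The coefficient of determination R² is the fraction of the total variation in y that the fitted line accounts for.

Here R² = 0.7074:
- Explained: 70.74% of the variation in y
- Unexplained (residual): 100% − 70.74% = 29.26%
- Rule of thumb (below 0.3 weak; 0.3 to below 0.7 moderate; 0.7 and above strong) → strong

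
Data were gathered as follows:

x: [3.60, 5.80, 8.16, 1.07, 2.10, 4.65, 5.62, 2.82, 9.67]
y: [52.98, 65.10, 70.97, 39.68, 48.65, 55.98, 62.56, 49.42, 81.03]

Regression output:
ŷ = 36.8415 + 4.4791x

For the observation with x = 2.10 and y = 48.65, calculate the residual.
Residual = 2.4024

The residual is the difference between the actual value and the predicted value:

Residual = y - ŷ

Step 1: Calculate predicted value
ŷ = 36.8415 + 4.4791 × 2.10
ŷ = 46.2476

Step 2: Calculate residual
Residual = 48.65 - 46.2476
Residual = 2.4024

The residual is positive, so the observed y = 48.65 sits above the regression line (the line underestimates it by 2.4024).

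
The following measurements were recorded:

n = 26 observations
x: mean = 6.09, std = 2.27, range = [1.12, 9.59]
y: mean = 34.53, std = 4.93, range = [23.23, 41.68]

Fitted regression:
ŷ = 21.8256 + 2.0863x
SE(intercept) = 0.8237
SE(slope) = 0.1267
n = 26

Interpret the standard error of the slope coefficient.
The slope 2.0863 is pinned down to within about ±0.1267 (one SE) by these data — relative uncertainty 6.1%, i.e. precise.

SE(β̂₁) = 0.1267 says: if we drew many samples of n = 26 from the same population and refit each time, the fitted slopes would scatter with a standard deviation of roughly 0.1267 around the true β₁.

Relative precision:
- SE / |β̂₁| = 0.1267 / 2.0863 = 6.1%
- Rule of thumb (under 20%: precise; 20% to under 50%: moderately precise; 50% or more: imprecise) → precise

Rough 95% range (±2 SE): 2.0863 ± 0.2534 → (1.8329, 2.3397).

What drives SE(β̂₁): wider spread of x values → smaller SE; more residual scatter → larger SE.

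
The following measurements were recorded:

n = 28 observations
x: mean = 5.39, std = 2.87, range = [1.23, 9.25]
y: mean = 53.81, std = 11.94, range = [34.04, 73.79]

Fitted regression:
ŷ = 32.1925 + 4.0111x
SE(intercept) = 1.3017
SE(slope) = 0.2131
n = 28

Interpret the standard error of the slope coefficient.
SE(β̂₁) = 0.2131 is the estimated standard deviation of the slope estimate across repeated samples; relative to β̂₁ = 4.0111 that is 5.3%, a precise estimate.

SE(β̂₁) = 0.2131 says: if we drew many samples of n = 28 from the same population and refit each time, the fitted slopes would scatter with a standard deviation of roughly 0.2131 around the true β₁.

Relative precision:
- SE / |β̂₁| = 0.2131 / 4.0111 = 5.3%
- Rule of thumb (under 20%: precise; 20% to under 50%: moderately precise; 50% or more: imprecise) → precise

Link to the t-test: t = β̂₁ / SE(β̂₁) = 4.0111 / 0.2131 = 18.8226, the statistic for H₀: β₁ = 0.

What drives SE(β̂₁): wider spread of x values → smaller SE; more residual scatter → larger SE.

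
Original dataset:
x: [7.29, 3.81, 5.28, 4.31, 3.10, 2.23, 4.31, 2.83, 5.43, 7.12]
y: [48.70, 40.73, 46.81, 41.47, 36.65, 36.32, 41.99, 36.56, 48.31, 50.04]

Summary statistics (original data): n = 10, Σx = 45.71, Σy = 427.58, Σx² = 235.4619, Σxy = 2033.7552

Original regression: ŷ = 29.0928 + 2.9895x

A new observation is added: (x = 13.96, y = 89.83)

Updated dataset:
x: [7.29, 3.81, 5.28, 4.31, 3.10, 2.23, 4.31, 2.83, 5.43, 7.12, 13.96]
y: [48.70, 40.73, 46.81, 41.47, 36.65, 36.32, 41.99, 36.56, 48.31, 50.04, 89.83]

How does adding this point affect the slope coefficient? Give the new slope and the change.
New slope β₁ = 4.5103 versus 2.9895 before: a change of +1.5208 (+50.9%).

The new point has HIGH LEVERAGE: x = 13.96 is far from the original mean x̄ = 45.71/10 ≈ 4.57 (original range [2.23, 7.29]).

Step 1: Update the sums with the new point (n goes from 10 to 11)
Σx  = 45.71 + 13.96 = 59.67
Σy  = 427.58 + 89.83 = 517.41
Σx² = 235.4619 + 13.96² = 235.4619 + 194.8816 = 430.3435
Σxy = 2033.7552 + 13.96×89.83 = 2033.7552 + 1254.0268 = 3287.7820

Step 2: Recompute the slope with b₁ = (nΣxy − ΣxΣy) / (nΣx² − (Σx)²)
Numerator   = 11×3287.7820 − 59.67×517.41 = 36165.6020 − 30873.8547 = 5291.7473
Denominator = 11×430.3435 − 59.67² = 4733.7785 − 3560.5089 = 1173.2696
b₁(new) = 5291.7473 / 1173.2696 = 4.5103

(Same formula on the original sums: (10×2033.7552 − 45.71×427.58) / (10×235.4619 − 45.71²) = 792.8702 / 265.2149 = 2.9895, matching the given fit.)

Step 3: Change in slope
Δβ₁ = 4.5103 − 2.9895 = +1.5208
Relative change = +1.5208 / 2.9895 × 100% = +50.9%
→ the slope increases when the point is added.

A high-leverage point only changes the slope if it is off the original line; here y = 89.83 is above the original trend, so the slope increases.
In practice: refit with and without it and report both if conclusions differ.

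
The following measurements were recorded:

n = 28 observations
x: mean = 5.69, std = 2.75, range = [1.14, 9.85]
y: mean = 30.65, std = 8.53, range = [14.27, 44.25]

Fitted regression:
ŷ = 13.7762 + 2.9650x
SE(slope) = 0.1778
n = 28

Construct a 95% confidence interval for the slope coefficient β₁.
The 95% CI for β₁ is (2.5995, 3.3305)

Confidence interval for the slope:

The 95% CI for β₁ is: β̂₁ ± t*(α/2, n-2) × SE(β̂₁)

Step 1: Find critical t-value
- Confidence level = 0.95
- Degrees of freedom = n - 2 = 28 - 2 = 26
- t*(α/2, 26) = 2.0555

Step 2: Calculate margin of error
Margin = 2.0555 × 0.1778 = 0.3655

Step 3: Construct interval
CI = 2.9650 ± 0.3655
CI = (2.5995, 3.3305)

Interpretation: each one-unit increase in x is associated with a change in mean y of between 2.5995 and 3.3305, with 95% confidence.
Since 0 is outside the interval, a two-sided test at α = 0.05 would reject H₀: β₁ = 0.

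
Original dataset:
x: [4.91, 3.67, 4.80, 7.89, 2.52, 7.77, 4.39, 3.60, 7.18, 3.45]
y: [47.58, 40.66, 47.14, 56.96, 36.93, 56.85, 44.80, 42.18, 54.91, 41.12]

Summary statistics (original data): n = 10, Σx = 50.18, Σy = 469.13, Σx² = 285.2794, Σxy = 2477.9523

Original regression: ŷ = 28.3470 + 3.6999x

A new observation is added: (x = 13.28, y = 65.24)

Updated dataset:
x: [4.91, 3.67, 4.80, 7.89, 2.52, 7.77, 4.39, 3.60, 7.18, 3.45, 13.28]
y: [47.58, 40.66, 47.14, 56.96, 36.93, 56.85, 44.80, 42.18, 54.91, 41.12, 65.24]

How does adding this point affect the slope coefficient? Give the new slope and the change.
New slope β₁ = 2.7374 versus 3.6999 before: a change of -0.9625 (-26.0%).

x = 13.28 lies well outside the original x-range [2.52, 7.89] (x̄ ≈ 5.02), so this observation has high leverage and can move the slope substantially.

Step 1: Update the sums with the new point (n goes from 10 to 11)
Σx  = 50.18 + 13.28 = 63.46
Σy  = 469.13 + 65.24 = 534.37
Σx² = 285.2794 + 13.28² = 285.2794 + 176.3584 = 461.6378
Σxy = 2477.9523 + 13.28×65.24 = 2477.9523 + 866.3872 = 3344.3395

Step 2: Recompute the slope with b₁ = (nΣxy − ΣxΣy) / (nΣx² − (Σx)²)
Numerator   = 11×3344.3395 − 63.46×534.37 = 36787.7345 − 33911.1202 = 2876.6143
Denominator = 11×461.6378 − 63.46² = 5078.0158 − 4027.1716 = 1050.8442
b₁(new) = 2876.6143 / 1050.8442 = 2.7374

(Same formula on the original sums: (10×2477.9523 − 50.18×469.13) / (10×285.2794 − 50.18²) = 1238.5796 / 334.7616 = 3.6999, matching the given fit.)

Step 3: Change in slope
Δβ₁ = 2.7374 − 3.6999 = -0.9625
Relative change = -0.9625 / 3.6999 × 100% = -26.0%
→ the slope decreases when the point is added.

Because the point sits below the extension of the original line at a high-leverage x, it tilts the fit down.
In practice: examine leverage (hᵢ) and Cook's distance rather than deleting it automatically.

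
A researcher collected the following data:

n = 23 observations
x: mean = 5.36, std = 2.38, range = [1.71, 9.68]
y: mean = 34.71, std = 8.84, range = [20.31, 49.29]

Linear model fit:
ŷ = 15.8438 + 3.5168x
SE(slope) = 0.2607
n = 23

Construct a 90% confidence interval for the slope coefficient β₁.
The 90% CI for β₁ is (3.0682, 3.9654)

Confidence interval for the slope:

The 90% CI for β₁ is: β̂₁ ± t*(α/2, n-2) × SE(β̂₁)

Step 1: Find critical t-value
- Confidence level = 0.9
- Degrees of freedom = n - 2 = 23 - 2 = 21
- t*(α/2, 21) = 1.7207

Step 2: Calculate margin of error
Margin = 1.7207 × 0.2607 = 0.4486

Step 3: Construct interval
CI = 3.5168 ± 0.4486
CI = (3.0682, 3.9654)

Interpretation: each one-unit increase in x is associated with a change in mean y of between 3.0682 and 3.9654, with 90% confidence.
Both endpoints are positive, so the data support a genuinely positive slope at this confidence level.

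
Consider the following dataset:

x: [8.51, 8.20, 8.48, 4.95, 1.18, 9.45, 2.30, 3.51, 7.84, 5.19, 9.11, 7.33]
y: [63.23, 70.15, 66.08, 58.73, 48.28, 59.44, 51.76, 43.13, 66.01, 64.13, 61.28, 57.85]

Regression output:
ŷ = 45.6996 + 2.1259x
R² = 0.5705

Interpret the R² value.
About 57.05% of the variability in y is accounted for by the regression on x (R² = 0.5705) — a moderate linear fit.

R² (coefficient of determination) measures the proportion of variance in y explained by the regression model.

Here R² = 0.5705:
- Explained: 57.05% of the variation in y
- Unexplained (residual): 100% − 57.05% = 42.95%
- Rule of thumb (below 0.3 weak; 0.3 to below 0.7 moderate; 0.7 and above strong) → moderate

Equivalently, for simple linear regression R² = r², so |r| = √0.5705 ≈ 0.7553.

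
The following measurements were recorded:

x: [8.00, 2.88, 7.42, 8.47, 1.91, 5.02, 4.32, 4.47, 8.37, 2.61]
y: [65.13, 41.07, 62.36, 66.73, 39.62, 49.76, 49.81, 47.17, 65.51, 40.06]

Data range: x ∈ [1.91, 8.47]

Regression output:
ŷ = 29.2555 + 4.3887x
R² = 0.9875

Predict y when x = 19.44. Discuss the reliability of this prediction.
ŷ = 114.5718 (extrapolation — x = 19.44 lies outside [1.91, 8.47], so reliability is low).

Prediction calculation:
ŷ = 29.2555 + 4.3887 × 19.44
ŷ = 114.5718

Reliability:
- Data range: x ∈ [1.91, 8.47]
- Prediction point: x = 19.44 is 10.97 units above the observed range → this is EXTRAPOLATION, not interpolation

Why that matters here:
- The standard error of prediction grows with (x − x̄)², and x = 19.44 is far from x̄ = 5.35
- There are no observations near this x to validate the fitted line there

The R² = 0.9875 only validates the fit within [1.91, 8.47]; treat ŷ = 114.5718 with caution.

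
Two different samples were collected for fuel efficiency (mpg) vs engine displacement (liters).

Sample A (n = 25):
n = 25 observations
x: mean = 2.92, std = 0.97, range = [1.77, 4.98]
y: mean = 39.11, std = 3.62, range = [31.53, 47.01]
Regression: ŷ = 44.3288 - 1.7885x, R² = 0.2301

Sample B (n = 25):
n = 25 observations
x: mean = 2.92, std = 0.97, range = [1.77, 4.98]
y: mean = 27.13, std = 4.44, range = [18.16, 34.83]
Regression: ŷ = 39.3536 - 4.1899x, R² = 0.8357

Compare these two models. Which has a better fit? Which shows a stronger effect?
Model B has the better fit (R² = 0.8357 vs 0.2301). Model B shows the stronger effect (|β₁| = 4.1899 vs 1.7885).

Model Comparison:

Which explains more variance? (R²)
- Model A: R² = 0.2301 → 23.01% of variance in fuel efficiency explained
- Model B: R² = 0.8357 → 83.57% of variance in fuel efficiency explained
- 0.8357 > 0.2301 → Model B has the better fit

Effect size (slope magnitude):
- Model A: β₁ = -1.7885 → predicted fuel efficiency falls 1.7885 mpg per additional liter of engine displacement
- Model B: β₁ = -4.1899 → predicted fuel efficiency falls 4.1899 mpg per additional liter of engine displacement
- |-1.7885| < |-4.1899| → Model B shows the stronger marginal effect

Notes:
- A steeper slope doesn't make a better model if the scatter around the line is large.
- A better fit (higher R²) doesn't necessarily mean a more important relationship.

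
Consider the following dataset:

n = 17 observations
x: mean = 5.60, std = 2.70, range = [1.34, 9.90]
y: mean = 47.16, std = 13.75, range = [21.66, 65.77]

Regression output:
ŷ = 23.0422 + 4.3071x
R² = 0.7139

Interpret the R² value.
R² = 0.7139 means 71.39% of the variation in y is explained by the linear relationship with x. This indicates a strong fit.

R² (coefficient of determination) measures the proportion of variance in y explained by the regression model.

Here R² = 0.7139:
- Explained: 71.39% of the variation in y
- Unexplained (residual): 100% − 71.39% = 28.61%
- Rule of thumb (below 0.3 weak; 0.3 to below 0.7 moderate; 0.7 and above strong) → strong

Note: R² says nothing about causation, and a high R² does not by itself mean the linear form is appropriate — check the residuals.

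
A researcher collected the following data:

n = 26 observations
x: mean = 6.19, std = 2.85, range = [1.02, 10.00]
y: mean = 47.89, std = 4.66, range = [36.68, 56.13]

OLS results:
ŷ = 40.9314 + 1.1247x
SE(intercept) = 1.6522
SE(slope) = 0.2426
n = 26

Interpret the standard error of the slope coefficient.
SE(slope) = 0.2426 measures the uncertainty in the estimated slope. The coefficient is estimated with moderate precision (SE/|β̂₁| = 21.6%).

SE(β̂₁) = 0.2426 says: if we drew many samples of n = 26 from the same population and refit each time, the fitted slopes would scatter with a standard deviation of roughly 0.2426 around the true β₁.

Relative precision:
- SE / |β̂₁| = 0.2426 / 1.1247 = 21.6%
- Rule of thumb (under 20%: precise; 20% to under 50%: moderately precise; 50% or more: imprecise) → moderately precise

Link to interval estimation: a confidence interval for β₁ is β̂₁ ± t* × 0.2426, so SE sets the half-width per unit of t*.

What drives SE(β̂₁): wider spread of x values → smaller SE; larger n (here n = 26) → smaller SE.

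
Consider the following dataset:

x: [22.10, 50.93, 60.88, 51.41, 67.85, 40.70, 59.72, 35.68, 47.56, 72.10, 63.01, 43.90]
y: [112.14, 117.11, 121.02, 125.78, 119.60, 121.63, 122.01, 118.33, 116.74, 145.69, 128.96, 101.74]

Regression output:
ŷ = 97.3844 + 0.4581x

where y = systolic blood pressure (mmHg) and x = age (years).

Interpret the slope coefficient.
For each additional year of age, predicted blood pressure increases by approximately 0.4581 mmHg.

The slope β₁ = 0.4581 gives the rate at which the fitted blood pressure changes with age.

Interpretation:
- Age up by 1 year → predicted blood pressure increases by 0.4581 mmHg
- The effect is assumed constant over the observed range of x (linearity)

The intercept β₀ = 97.3844 is the predicted blood pressure when age = 0; since the smallest observed x is 22.10, this is an extrapolation and mainly anchors the line.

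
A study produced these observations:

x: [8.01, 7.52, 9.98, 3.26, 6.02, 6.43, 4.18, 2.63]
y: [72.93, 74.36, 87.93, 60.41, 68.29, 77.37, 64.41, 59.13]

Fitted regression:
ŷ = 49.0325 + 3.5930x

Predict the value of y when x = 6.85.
ŷ = 73.6446

Plug x = 6.85 into the fitted line:

ŷ = 49.0325 + 3.5930 × 6.85
ŷ = 49.0325 + 24.6121
ŷ = 73.6446

This is a point prediction; actual observations scatter around it by roughly the residual standard deviation.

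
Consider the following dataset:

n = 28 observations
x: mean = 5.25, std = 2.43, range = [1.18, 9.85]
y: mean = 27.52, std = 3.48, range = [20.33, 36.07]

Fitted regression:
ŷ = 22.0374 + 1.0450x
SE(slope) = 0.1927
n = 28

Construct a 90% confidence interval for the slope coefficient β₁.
The 90% CI for β₁ is (0.7163, 1.3737)

Confidence interval for the slope:

The 90% CI for β₁ is: β̂₁ ± t*(α/2, n-2) × SE(β̂₁)

Step 1: Find critical t-value
- Confidence level = 0.9
- Degrees of freedom = n - 2 = 28 - 2 = 26
- t*(α/2, 26) = 1.7056

Step 2: Calculate margin of error
Margin = 1.7056 × 0.1927 = 0.3287

Step 3: Construct interval
CI = 1.0450 ± 0.3287
CI = (0.7163, 1.3737)

Interpretation: intervals built this way capture the true β₁ in 90% of repeated samples; here the plausible range for the per-unit effect of x on y is 0.7163 to 1.3737.
The interval does not include 0, suggesting a significant linear relationship.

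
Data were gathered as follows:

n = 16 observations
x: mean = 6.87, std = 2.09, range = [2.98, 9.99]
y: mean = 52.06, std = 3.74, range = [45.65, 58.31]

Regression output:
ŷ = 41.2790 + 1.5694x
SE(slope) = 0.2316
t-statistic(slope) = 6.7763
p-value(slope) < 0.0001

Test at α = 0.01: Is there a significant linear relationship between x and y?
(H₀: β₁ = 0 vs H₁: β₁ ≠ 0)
Since p-value < 0.0001 < α = 0.01, reject H₀ — the slope is significantly different from 0.

Hypothesis test for the slope coefficient:

H₀: β₁ = 0 (no linear relationship)
H₁: β₁ ≠ 0 (linear relationship exists)

Test statistic: t = β̂₁ / SE(β̂₁) = 1.5694 / 0.2316 = 6.7763

p < 0.0001: how often a slope estimate this far from 0 (in SE units) would arise by chance if β₁ were truly 0.

Decision rule: reject H₀ if p-value < α.
p-value < 0.0001 < α = 0.01 → reject H₀.

Conclusion: the linear association between x and y is significant at the 1% level.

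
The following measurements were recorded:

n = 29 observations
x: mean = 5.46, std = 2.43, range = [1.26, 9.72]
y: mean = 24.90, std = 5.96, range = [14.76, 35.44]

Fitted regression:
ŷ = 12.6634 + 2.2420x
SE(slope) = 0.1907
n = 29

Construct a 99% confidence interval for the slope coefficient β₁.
The 99% CI for β₁ is (1.7136, 2.7704)

Confidence interval for the slope:

The 99% CI for β₁ is: β̂₁ ± t*(α/2, n-2) × SE(β̂₁)

Step 1: Find critical t-value
- Confidence level = 0.99
- Degrees of freedom = n - 2 = 29 - 2 = 27
- t*(α/2, 27) = 2.7707

Step 2: Calculate margin of error
Margin = 2.7707 × 0.1907 = 0.5284

Step 3: Construct interval
CI = 2.2420 ± 0.5284
CI = (1.7136, 2.7704)

Interpretation: each one-unit increase in x is associated with a change in mean y of between 1.7136 and 2.7704, with 99% confidence.
Since 0 is outside the interval, a two-sided test at α = 0.01 would reject H₀: β₁ = 0.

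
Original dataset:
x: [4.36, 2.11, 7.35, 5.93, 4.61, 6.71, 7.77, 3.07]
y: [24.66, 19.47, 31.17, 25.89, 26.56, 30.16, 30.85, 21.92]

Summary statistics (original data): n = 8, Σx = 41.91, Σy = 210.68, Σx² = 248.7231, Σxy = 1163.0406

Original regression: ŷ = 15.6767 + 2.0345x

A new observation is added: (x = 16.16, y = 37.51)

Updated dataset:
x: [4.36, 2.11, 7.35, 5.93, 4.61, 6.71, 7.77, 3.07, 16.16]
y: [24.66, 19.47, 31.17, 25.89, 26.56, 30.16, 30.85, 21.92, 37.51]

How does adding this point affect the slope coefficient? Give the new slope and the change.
Adding the point moves β₁ from 2.0345 to 1.2414, i.e. it decreases by 0.7931 (-39.0%).

The new point has HIGH LEVERAGE: x = 16.16 is far from the original mean x̄ = 41.91/8 ≈ 5.24 (original range [2.11, 7.77]).

Step 1: Update the sums with the new point (n goes from 8 to 9)
Σx  = 41.91 + 16.16 = 58.07
Σy  = 210.68 + 37.51 = 248.19
Σx² = 248.7231 + 16.16² = 248.7231 + 261.1456 = 509.8687
Σxy = 1163.0406 + 16.16×37.51 = 1163.0406 + 606.1616 = 1769.2022

Step 2: Recompute the slope with b₁ = (nΣxy − ΣxΣy) / (nΣx² − (Σx)²)
Numerator   = 9×1769.2022 − 58.07×248.19 = 15922.8198 − 14412.3933 = 1510.4265
Denominator = 9×509.8687 − 58.07² = 4588.8183 − 3372.1249 = 1216.6934
b₁(new) = 1510.4265 / 1216.6934 = 1.2414

(Same formula on the original sums: (8×1163.0406 − 41.91×210.68) / (8×248.7231 − 41.91²) = 474.7260 / 233.3367 = 2.0345, matching the given fit.)

Step 3: Change in slope
Δβ₁ = 1.2414 − 2.0345 = -0.7931
Relative change = -0.7931 / 2.0345 × 100% = -39.0%
→ the slope decreases when the point is added.

Because the point sits below the extension of the original line at a high-leverage x, it tilts the fit down.
In practice: refit with and without it and report both if conclusions differ; check such a point for data-entry or measurement error.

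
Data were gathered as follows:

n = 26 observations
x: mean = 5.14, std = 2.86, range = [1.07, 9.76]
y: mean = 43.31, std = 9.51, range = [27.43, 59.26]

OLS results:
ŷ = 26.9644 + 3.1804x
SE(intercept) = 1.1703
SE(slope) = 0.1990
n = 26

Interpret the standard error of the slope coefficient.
SE(β̂₁) = 0.1990 is the estimated standard deviation of the slope estimate across repeated samples; relative to β̂₁ = 3.1804 that is 6.3%, a precise estimate.

What SE measures:
- The standard error quantifies the sampling variability of the coefficient estimate
- It is the estimated standard deviation of β̂₁ across hypothetical repeated samples of the same size
- Smaller SE → more precise estimate

Relative precision:
- SE / |β̂₁| = 0.1990 / 3.1804 = 6.3%
- Rule of thumb (under 20%: precise; 20% to under 50%: moderately precise; 50% or more: imprecise) → precise

Link to the t-test: t = β̂₁ / SE(β̂₁) = 3.1804 / 0.1990 = 15.9819, the statistic for H₀: β₁ = 0.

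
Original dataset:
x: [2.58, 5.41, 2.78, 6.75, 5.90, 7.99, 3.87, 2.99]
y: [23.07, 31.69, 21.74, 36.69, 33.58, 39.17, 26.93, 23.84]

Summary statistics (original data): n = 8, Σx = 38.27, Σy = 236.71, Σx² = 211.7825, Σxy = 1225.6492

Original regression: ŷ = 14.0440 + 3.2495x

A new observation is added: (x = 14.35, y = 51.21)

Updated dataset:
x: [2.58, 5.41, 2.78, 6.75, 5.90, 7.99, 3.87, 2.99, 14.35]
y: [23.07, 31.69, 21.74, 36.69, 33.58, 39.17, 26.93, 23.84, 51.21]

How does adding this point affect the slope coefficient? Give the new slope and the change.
The slope changes from 3.2495 to 2.5182 (change of -0.7313, or -22.5%).

The new point has HIGH LEVERAGE: x = 14.35 is far from the original mean x̄ = 38.27/8 ≈ 4.78 (original range [2.58, 7.99]).

Step 1: Update the sums with the new point (n goes from 8 to 9)
Σx  = 38.27 + 14.35 = 52.62
Σy  = 236.71 + 51.21 = 287.92
Σx² = 211.7825 + 14.35² = 211.7825 + 205.9225 = 417.7050
Σxy = 1225.6492 + 14.35×51.21 = 1225.6492 + 734.8635 = 1960.5127

Step 2: Recompute the slope with b₁ = (nΣxy − ΣxΣy) / (nΣx² − (Σx)²)
Numerator   = 9×1960.5127 − 52.62×287.92 = 17644.6143 − 15150.3504 = 2494.2639
Denominator = 9×417.7050 − 52.62² = 3759.3450 − 2768.8644 = 990.4806
b₁(new) = 2494.2639 / 990.4806 = 2.5182

(Same formula on the original sums: (8×1225.6492 − 38.27×236.71) / (8×211.7825 − 38.27²) = 746.3019 / 229.6671 = 3.2495, matching the given fit.)

Step 3: Change in slope
Δβ₁ = 2.5182 − 3.2495 = -0.7313
Relative change = -0.7313 / 3.2495 × 100% = -22.5%
→ the slope decreases when the point is added.

A high-leverage point only changes the slope if it is off the original line; here y = 51.21 is below the original trend, so the slope decreases.
In practice: examine leverage (hᵢ) and Cook's distance rather than deleting it automatically.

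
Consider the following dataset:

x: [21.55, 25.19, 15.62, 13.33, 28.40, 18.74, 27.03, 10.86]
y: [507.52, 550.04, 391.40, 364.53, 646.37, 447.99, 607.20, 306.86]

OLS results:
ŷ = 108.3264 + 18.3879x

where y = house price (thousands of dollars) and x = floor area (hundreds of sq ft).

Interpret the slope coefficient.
An increase of one hundred sq ft in floor area is associated with a 18.3879 thousand dollars increase in predicted house price.

β₁ = 18.3879 is the change in predicted house price (thousand dollars) per additional hundred sq ft of floor area.

Interpretation:
- Floor area up by 1 hundred sq ft → predicted house price increases by 18.3879 thousand dollars
- This is a linear approximation: the same per-unit change is assumed across the whole observed x range

The intercept β₀ = 108.3264 is the predicted house price when floor area = 0; since the smallest observed x is 10.86, this is an extrapolation and mainly anchors the line.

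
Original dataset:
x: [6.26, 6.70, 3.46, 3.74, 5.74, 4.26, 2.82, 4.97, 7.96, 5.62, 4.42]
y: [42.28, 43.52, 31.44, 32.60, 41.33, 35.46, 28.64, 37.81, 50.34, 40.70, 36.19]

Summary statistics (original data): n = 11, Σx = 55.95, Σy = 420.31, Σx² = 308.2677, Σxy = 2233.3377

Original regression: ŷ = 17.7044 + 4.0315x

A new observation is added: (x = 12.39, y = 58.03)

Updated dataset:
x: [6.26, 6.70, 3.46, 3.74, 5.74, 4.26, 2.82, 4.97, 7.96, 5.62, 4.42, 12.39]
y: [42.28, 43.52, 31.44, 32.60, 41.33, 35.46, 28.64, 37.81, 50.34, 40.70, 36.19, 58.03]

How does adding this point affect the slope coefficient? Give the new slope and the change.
New slope β₁ = 3.1437 versus 4.0315 before: a change of -0.8878 (-22.0%).

The new point has HIGH LEVERAGE: x = 12.39 is far from the original mean x̄ = 55.95/11 ≈ 5.09 (original range [2.82, 7.96]).

Step 1: Update the sums with the new point (n goes from 11 to 12)
Σx  = 55.95 + 12.39 = 68.34
Σy  = 420.31 + 58.03 = 478.34
Σx² = 308.2677 + 12.39² = 308.2677 + 153.5121 = 461.7798
Σxy = 2233.3377 + 12.39×58.03 = 2233.3377 + 718.9917 = 2952.3294

Step 2: Recompute the slope with b₁ = (nΣxy − ΣxΣy) / (nΣx² − (Σx)²)
Numerator   = 12×2952.3294 − 68.34×478.34 = 35427.9528 − 32689.7556 = 2738.1972
Denominator = 12×461.7798 − 68.34² = 5541.3576 − 4670.3556 = 871.0020
b₁(new) = 2738.1972 / 871.0020 = 3.1437

(Same formula on the original sums: (11×2233.3377 − 55.95×420.31) / (11×308.2677 − 55.95²) = 1050.3702 / 260.5422 = 4.0315, matching the given fit.)

Step 3: Change in slope
Δβ₁ = 3.1437 − 4.0315 = -0.8878
Relative change = -0.8878 / 4.0315 × 100% = -22.0%
→ the slope decreases when the point is added.

A high-leverage point only changes the slope if it is off the original line; here y = 58.03 is below the original trend, so the slope decreases.
In practice: check such a point for data-entry or measurement error; refit with and without it and report both if conclusions differ.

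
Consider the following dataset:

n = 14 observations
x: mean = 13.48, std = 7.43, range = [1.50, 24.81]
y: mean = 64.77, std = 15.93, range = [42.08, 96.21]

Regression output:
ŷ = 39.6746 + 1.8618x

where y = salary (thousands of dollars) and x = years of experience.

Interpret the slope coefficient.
For each additional year of experience, predicted salary increases by approximately 1.8618 thousand dollars.

β₁ = 1.8618 is the change in predicted salary (thousand dollars) per additional year of experience.

Interpretation:
- Experience up by 1 year → predicted salary increases by 1.8618 thousand dollars
- The effect is assumed constant over the observed range of x (linearity)

The intercept β₀ = 39.6746 is the predicted salary when experience = 0; since the smallest observed x is 1.50, this is an extrapolation and mainly anchors the line.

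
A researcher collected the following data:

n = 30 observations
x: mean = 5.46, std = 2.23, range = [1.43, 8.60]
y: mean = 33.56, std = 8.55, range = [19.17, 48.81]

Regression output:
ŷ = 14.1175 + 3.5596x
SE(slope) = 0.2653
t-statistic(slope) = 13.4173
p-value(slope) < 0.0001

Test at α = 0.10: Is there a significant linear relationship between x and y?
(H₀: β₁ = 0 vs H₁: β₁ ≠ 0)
p-value < 0.0001 < α = 0.10, so we reject H₀. The relationship is significant.

Hypothesis test for the slope coefficient:

H₀: β₁ = 0 (no linear relationship)
H₁: β₁ ≠ 0 (linear relationship exists)

Test statistic: t = β̂₁ / SE(β̂₁) = 3.5596 / 0.2653 = 13.4173

The p-value (<0.0001) is the probability, under H₀, of a t-statistic at least as extreme as |t| = 13.4173 (two-sided, df = n − 2 = 28).

Decision rule: reject H₀ if p-value < α.
p-value < 0.0001 < α = 0.10 → reject H₀.

At α = 0.10 the data do provide convincing evidence of a nonzero slope.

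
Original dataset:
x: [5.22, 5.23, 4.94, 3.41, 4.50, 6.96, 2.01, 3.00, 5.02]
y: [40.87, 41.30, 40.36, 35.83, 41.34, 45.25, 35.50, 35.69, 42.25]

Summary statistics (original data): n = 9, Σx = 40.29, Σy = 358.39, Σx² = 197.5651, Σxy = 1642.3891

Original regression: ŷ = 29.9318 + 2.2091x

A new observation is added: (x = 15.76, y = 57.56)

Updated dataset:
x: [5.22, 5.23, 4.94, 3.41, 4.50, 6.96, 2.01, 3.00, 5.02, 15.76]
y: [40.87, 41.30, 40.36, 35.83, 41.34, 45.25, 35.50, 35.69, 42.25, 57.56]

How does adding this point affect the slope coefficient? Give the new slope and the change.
Adding the point moves β₁ from 2.2091 to 1.6553, i.e. it decreases by 0.5538 (-25.1%).

x = 15.76 lies well outside the original x-range [2.01, 6.96] (x̄ ≈ 4.48), so this observation has high leverage and can move the slope substantially.

Step 1: Update the sums with the new point (n goes from 9 to 10)
Σx  = 40.29 + 15.76 = 56.05
Σy  = 358.39 + 57.56 = 415.95
Σx² = 197.5651 + 15.76² = 197.5651 + 248.3776 = 445.9427
Σxy = 1642.3891 + 15.76×57.56 = 1642.3891 + 907.1456 = 2549.5347

Step 2: Recompute the slope with b₁ = (nΣxy − ΣxΣy) / (nΣx² − (Σx)²)
Numerator   = 10×2549.5347 − 56.05×415.95 = 25495.3470 − 23313.9975 = 2181.3495
Denominator = 10×445.9427 − 56.05² = 4459.4270 − 3141.6025 = 1317.8245
b₁(new) = 2181.3495 / 1317.8245 = 1.6553

(Same formula on the original sums: (9×1642.3891 − 40.29×358.39) / (9×197.5651 − 40.29²) = 341.9688 / 154.8018 = 2.2091, matching the given fit.)

Step 3: Change in slope
Δβ₁ = 1.6553 − 2.2091 = -0.5538
Relative change = -0.5538 / 2.2091 × 100% = -25.1%
→ the slope decreases when the point is added.

Because the point sits below the extension of the original line at a high-leverage x, it tilts the fit down.
In practice: refit with and without it and report both if conclusions differ.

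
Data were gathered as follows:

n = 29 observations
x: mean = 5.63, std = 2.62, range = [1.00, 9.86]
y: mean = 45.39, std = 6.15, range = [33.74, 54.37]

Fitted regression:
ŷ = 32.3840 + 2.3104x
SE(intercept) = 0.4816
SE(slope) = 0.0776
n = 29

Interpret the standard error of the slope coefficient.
The slope 2.3104 is pinned down to within about ±0.0776 (one SE) by these data — relative uncertainty 3.4%, i.e. precise.

What SE measures:
- The standard error quantifies the sampling variability of the coefficient estimate
- It is the estimated standard deviation of β̂₁ across hypothetical repeated samples of the same size
- Smaller SE → more precise estimate

Relative precision:
- SE / |β̂₁| = 0.0776 / 2.3104 = 3.4%
- Rule of thumb (under 20%: precise; 20% to under 50%: moderately precise; 50% or more: imprecise) → precise

Rough 95% range (±2 SE): 2.3104 ± 0.1552 → (2.1552, 2.4656).

What drives SE(β̂₁): wider spread of x values → smaller SE; more residual scatter → larger SE; larger n (here n = 29) → smaller SE.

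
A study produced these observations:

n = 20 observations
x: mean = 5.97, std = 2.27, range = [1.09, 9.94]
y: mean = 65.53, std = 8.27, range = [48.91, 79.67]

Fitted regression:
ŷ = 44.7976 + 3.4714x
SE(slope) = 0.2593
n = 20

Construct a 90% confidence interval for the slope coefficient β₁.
The 90% CI for β₁ is (3.0217, 3.9211)

Confidence interval for the slope:

The 90% CI for β₁ is: β̂₁ ± t*(α/2, n-2) × SE(β̂₁)

Step 1: Find critical t-value
- Confidence level = 0.9
- Degrees of freedom = n - 2 = 20 - 2 = 18
- t*(α/2, 18) = 1.7341

Step 2: Calculate margin of error
Margin = 1.7341 × 0.2593 = 0.4497

Step 3: Construct interval
CI = 3.4714 ± 0.4497
CI = (3.0217, 3.9211)

Interpretation: each one-unit increase in x is associated with a change in mean y of between 3.0217 and 3.9211, with 90% confidence.
Both endpoints are positive, so the data support a genuinely positive slope at this confidence level.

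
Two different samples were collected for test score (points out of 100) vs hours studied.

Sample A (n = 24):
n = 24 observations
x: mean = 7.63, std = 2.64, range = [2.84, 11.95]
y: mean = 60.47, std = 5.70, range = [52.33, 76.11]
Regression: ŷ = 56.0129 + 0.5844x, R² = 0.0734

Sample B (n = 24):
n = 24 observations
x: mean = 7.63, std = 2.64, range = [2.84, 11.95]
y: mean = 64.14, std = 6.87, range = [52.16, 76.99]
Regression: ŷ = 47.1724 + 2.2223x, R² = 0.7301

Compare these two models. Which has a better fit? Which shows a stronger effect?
Model B has the better fit (R² = 0.7301 vs 0.0734). Model B shows the stronger effect (|β₁| = 2.2223 vs 0.5844).

Model Comparison:

Goodness of fit (R²):
- Model A: R² = 0.0734 → 7.34% of variance in test score explained
- Model B: R² = 0.7301 → 73.01% of variance in test score explained
- 0.7301 > 0.0734 → Model B has the better fit

Effect size (slope magnitude):
- Model A: β₁ = 0.5844 → predicted test score rises 0.5844 points per additional hour of study time
- Model B: β₁ = 2.2223 → predicted test score rises 2.2223 points per additional hour of study time
- |0.5844| < |2.2223| → Model B shows the stronger marginal effect

Note: A steeper slope doesn't make a better model if the scatter around the line is large.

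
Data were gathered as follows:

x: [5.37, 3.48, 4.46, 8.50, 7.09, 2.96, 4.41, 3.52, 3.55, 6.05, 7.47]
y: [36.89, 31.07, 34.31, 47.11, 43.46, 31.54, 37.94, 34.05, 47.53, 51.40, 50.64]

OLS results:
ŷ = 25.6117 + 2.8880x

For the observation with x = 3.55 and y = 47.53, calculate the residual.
Residual = 11.6659

The residual is the difference between the actual value and the predicted value:

Residual = y - ŷ

Step 1: Calculate predicted value
ŷ = 25.6117 + 2.8880 × 3.55
ŷ = 35.8641

Step 2: Calculate residual
Residual = 47.53 - 35.8641
Residual = 11.6659

Sign check: y > ŷ, so the point is above the line and the fit underestimates here.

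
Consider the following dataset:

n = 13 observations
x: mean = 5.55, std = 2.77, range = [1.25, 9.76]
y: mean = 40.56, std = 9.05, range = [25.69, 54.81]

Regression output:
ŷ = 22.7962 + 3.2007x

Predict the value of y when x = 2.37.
ŷ = 30.3819

Plug x = 2.37 into the fitted line:

ŷ = 22.7962 + 3.2007 × 2.37
ŷ = 22.7962 + 7.5857
ŷ = 30.3819

This is the fitted mean response at that x — an individual observation would come with a wider prediction interval.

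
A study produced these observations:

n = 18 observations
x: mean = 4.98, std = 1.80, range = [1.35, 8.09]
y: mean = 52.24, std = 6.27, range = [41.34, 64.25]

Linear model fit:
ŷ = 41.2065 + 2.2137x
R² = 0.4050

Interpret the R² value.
About 40.50% of the variability in y is accounted for by the regression on x (R² = 0.4050) — a moderate linear fit.

R² (coefficient of determination) measures the proportion of variance in y explained by the regression model.

Here R² = 0.4050:
- Explained: 40.50% of the variation in y
- Unexplained (residual): 100% − 40.50% = 59.50%
- Rule of thumb (below 0.3 weak; 0.3 to below 0.7 moderate; 0.7 and above strong) → moderate

Note: R² never decreases when predictors are added, so it should not be used alone to compare models of different size.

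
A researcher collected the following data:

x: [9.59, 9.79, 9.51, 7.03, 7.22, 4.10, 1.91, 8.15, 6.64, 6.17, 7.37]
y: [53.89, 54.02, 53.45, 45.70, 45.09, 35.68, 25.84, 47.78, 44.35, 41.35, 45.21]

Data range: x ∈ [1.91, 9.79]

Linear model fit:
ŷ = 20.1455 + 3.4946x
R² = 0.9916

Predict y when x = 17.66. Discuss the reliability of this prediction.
The equation gives ŷ = 81.8601; however x = 17.66 is 7.87 units above the observed range, so this extrapolated value should not be trusted.

Prediction calculation:
ŷ = 20.1455 + 3.4946 × 17.66
ŷ = 81.8601

Reliability:
- Data range: x ∈ [1.91, 9.79]
- Prediction point: x = 17.66 is 7.87 units above the observed range → this is EXTRAPOLATION, not interpolation

Why that matters here:
- The linear relationship may not hold outside the observed range
- R² describes fit only over the sampled x values; it says nothing about behaviour beyond them
- There are no observations near this x to validate the fitted line there

The R² = 0.9916 only validates the fit within [1.91, 9.79]; treat ŷ = 81.8601 with caution.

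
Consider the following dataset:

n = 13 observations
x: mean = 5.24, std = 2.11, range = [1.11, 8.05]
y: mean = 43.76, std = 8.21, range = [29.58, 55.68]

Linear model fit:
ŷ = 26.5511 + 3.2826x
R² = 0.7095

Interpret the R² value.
About 70.95% of the variability in y is accounted for by the regression on x (R² = 0.7095) — a strong linear fit.

R² = 1 − SS_res/SS_tot compares the residual scatter to the total scatter of y about its mean.

Here R² = 0.7095:
- Explained: 70.95% of the variation in y
- Unexplained (residual): 100% − 70.95% = 29.05%
- Rule of thumb (below 0.3 weak; 0.3 to below 0.7 moderate; 0.7 and above strong) → strong

Equivalently, for simple linear regression R² = r², so |r| = √0.7095 ≈ 0.8423.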